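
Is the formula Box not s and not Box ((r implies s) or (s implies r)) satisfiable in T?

No, unsatisfiable

1. Box not s and not Box ((r implies s) or (s implies r)), 0
2. Box not s, 0   [and-rule on 1]
3. not Box ((r implies s) or (s implies r)), 0   [and-rule on 1]
4. not s, 0   [Box-rule on 2 via 0R0]
5. not ((r implies s) or (s implies r)), 1   [neg-Box-rule on 3: fresh world 1, 0R1]
6. not (r implies s), 1   [neg-or-rule on 5]
7. not (s implies r), 1   [neg-or-rule on 5]
8. r, 1   [neg-implies-rule on 6]
9. not s, 1   [neg-implies-rule on 6]
10. s, 1   [neg-implies-rule on 7]
11. not r, 1   [neg-implies-rule on 7]
Accessibility: 0R0, 0R1, 1R1
Branch closes: s and not s both at 1.
Every branch closes; the branch above is one of them.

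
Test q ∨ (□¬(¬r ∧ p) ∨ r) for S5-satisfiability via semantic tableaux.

1. q ∨ (□¬(¬r ∧ p) ∨ r), w0
2. □¬(¬r ∧ p) ∨ r, w0
3. r, w0
Accessibility: w0Rw0

Satisfiable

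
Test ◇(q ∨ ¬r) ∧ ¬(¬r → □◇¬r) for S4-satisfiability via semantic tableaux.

1. ◇(q ∨ ¬r) ∧ ¬(¬r → □◇¬r), 0
2. ◇(q ∨ ¬r), 0
3. ¬(¬r → □◇¬r), 0
4. ¬r, 0
5. ¬□◇¬r, 0
6. q ∨ ¬r, 1
7. ¬r, 1
8. ¬◇¬r, 2
9. r, 2
Accessibility: 0R0, 0R1, 0R2, 1R1, 2R2

Satisfiable (open branch found)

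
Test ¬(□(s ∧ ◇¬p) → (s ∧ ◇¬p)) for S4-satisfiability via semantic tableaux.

Unsatisfiable (every branch closes)

1. ¬(□(s ∧ ◇¬p) → (s ∧ ◇¬p)), w0
2. □(s ∧ ◇¬p), w0
3. ¬(s ∧ ◇¬p), w0
4. s ∧ ◇¬p, w0
5. s, w0
6. ◇¬p, w0
7. ¬◇¬p, w0
8. p, w0
9. ¬p, w1
10. s ∧ ◇¬p, w1
11. s, w1
12. ◇¬p, w1
13. p, w1
Accessibility: w0Rw0, w0Rw1, w1Rw1
Branch closes: p and ¬p both at w1.
Every branch closes; the branch above is one of them.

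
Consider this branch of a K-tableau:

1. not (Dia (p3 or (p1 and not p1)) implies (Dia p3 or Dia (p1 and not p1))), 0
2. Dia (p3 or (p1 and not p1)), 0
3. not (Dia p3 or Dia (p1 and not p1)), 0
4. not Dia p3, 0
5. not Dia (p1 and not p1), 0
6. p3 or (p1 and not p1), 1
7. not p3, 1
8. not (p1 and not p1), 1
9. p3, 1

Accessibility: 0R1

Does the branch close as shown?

Both p3 and not p3 appear at 1.

Closed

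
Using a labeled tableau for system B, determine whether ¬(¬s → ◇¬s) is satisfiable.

Unsatisfiable

1. ¬(¬s → ◇¬s), w0
2. ¬s, w0
3. ¬◇¬s, w0
4. s, w0
Accessibility: w0Rw0
Branch closes: s and ¬s both at w0.
All branches of the tableau close; one closing branch shown above.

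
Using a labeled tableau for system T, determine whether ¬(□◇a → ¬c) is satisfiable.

Satisfiable (open branch found)

1. ¬(□◇a → ¬c), u
2. □◇a, u
3. c, u
4. ◇a, u
5. a, v
6. ◇a, v
7. a, w
Accessibility: uRu, uRv, vRv, vRw, wRw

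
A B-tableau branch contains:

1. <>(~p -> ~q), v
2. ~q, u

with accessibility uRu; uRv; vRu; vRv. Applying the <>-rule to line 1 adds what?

a fresh world w with vRw, and ~p -> ~q at w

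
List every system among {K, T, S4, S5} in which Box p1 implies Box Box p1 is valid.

S4, S5

T-tableau for the negation not (Box p1 implies Box Box p1):
1. not (Box p1 implies Box Box p1), 0
2. Box p1, 0
3. not Box Box p1, 0
4. p1, 0
5. not Box p1, 1
6. p1, 1
7. not p1, 2
Accessibility: 0R0, 0R1, 1R1, 1R2, 2R2
Complete open branch: countermodel on a T-frame, so not valid in T, nor in K (the same frame is also a K-frame).
S4-tableau for the negation not (Box p1 implies Box Box p1):
1. not (Box p1 implies Box Box p1), 0
2. Box p1, 0
3. not Box Box p1, 0
4. p1, 0
5. not Box p1, 1
6. p1, 1
7. not p1, 2
8. p1, 2
Accessibility: 0R0, 0R1, 0R2, 1R1, 1R2, 2R2
Branch closes: p1 and not p1 both at 2.
Every branch closes (one shown): valid in S4, hence also in S5 (every theorem of S4 is a theorem of S5).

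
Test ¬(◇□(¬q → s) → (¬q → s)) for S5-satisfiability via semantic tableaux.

No, unsatisfiable

1. ¬(◇□(¬q → s) → (¬q → s)), u
2. ◇□(¬q → s), u
3. ¬(¬q → s), u
4. ¬q, u
5. ¬s, u
6. □(¬q → s), v
7. ¬q → s, u
8. ¬q → s, v
9. s, u
Accessibility: uRu, uRv, vRu, vRv
Branch closes: s and ¬s both at u.
Every branch closes; the branch above is one of them.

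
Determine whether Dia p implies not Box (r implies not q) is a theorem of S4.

Tableau for the negation not (Dia p implies not Box (r implies not q)):
1. not (Dia p implies not Box (r implies not q)), w0
2. Dia p, w0
3. Box (r implies not q), w0
4. r implies not q, w0
5. not q, w0
6. p, w1
7. r implies not q, w1
8. not q, w1
Accessibility: w0Rw0, w0Rw1, w1Rw1
The negation has an open branch (countermodel exists).

Invalid (countermodel exists)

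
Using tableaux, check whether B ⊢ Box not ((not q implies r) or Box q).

No, not valid

Tableau for the negation not Box not ((not q implies r) or Box q):
1. not Box not ((not q implies r) or Box q), u
2. (not q implies r) or Box q, v   [neg-Box-rule on 1: fresh world v, uRv]
3. Box q, v   [or-rule on 2 (branches; this branch)]
4. q, u   [Box-rule on 3 via vRu]
5. q, v   [Box-rule on 3 via vRv]
Accessibility: uRu, uRv, vRu, vRv
The negation has an open branch (countermodel exists).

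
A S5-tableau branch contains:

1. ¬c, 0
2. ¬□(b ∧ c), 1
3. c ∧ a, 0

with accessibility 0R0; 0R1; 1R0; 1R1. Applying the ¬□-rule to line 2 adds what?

a fresh world 2 with 1R2, and ¬(b ∧ c) at 2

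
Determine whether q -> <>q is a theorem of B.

Tableau for the negation ~(q -> <>q):
1. ~(q -> <>q), u
2. q, u
3. ~<>q, u
4. ~q, u
Accessibility: uRu
Branch closes: q and ~q both at u.
All branches of the negation close; one closing branch shown above.

Valid in B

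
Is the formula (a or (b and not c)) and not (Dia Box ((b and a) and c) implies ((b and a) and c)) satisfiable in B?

1. (a or (b and not c)) and not (Dia Box ((b and a) and c) implies ((b and a) and c)), 0
2. a or (b and not c), 0
3. not (Dia Box ((b and a) and c) implies ((b and a) and c)), 0
4. Dia Box ((b and a) and c), 0
5. not ((b and a) and c), 0
6. b and not c, 0
7. b, 0
8. not c, 0
9. not (b and a), 0
10. not a, 0
11. Box ((b and a) and c), 1
12. (b and a) and c, 0
13. b and a, 0
14. c, 0
Accessibility: 0R0, 0R1, 1R0, 1R1
Branch closes: c and not c both at 0.
All branches of the tableau close; one closing branch shown above.

Unsatisfiable (every branch closes)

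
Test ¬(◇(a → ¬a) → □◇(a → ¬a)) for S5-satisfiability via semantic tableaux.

1. ¬(◇(a → ¬a) → □◇(a → ¬a)), u
2. ◇(a → ¬a), u
3. ¬□◇(a → ¬a), u
4. a → ¬a, v
5. ¬a, v
6. ¬◇(a → ¬a), w
7. ¬(a → ¬a), u
8. a, u
9. ¬(a → ¬a), v
10. a, v
Accessibility: uRu, uRv, uRw, vRu, vRv, vRw, wRu, wRv, wRw
Branch closes: a and ¬a both at v.
Every branch closes; the branch above is one of them.

Unsatisfiable (every branch closes)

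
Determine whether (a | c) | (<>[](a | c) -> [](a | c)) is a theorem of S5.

Valid in S5

Tableau for the negation ~((a | c) | (<>[](a | c) -> [](a | c))):
1. ~((a | c) | (<>[](a | c) -> [](a | c))), 0
2. ~(a | c), 0   [~|-rule on 1]
3. ~(<>[](a | c) -> [](a | c)), 0   [~|-rule on 1]
4. ~a, 0   [~|-rule on 2]
5. ~c, 0   [~|-rule on 2]
6. <>[](a | c), 0   [~->-rule on 3]
7. ~[](a | c), 0   [~->-rule on 3]
8. [](a | c), 1   [<>-rule on 6: fresh world 1, 0R1]
9. a | c, 0   [[]-rule on 8 via 1R0]
10. a | c, 1   [[]-rule on 8 via 1R1]
11. c, 0   [|-rule on 9 (branches; this branch)]
Accessibility: 0R0, 0R1, 1R0, 1R1
Branch closes: c and ~c both at 0.
Every branch of the negation's tableau closes; the branch above is one of them.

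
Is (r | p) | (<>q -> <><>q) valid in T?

Tableau for the negation ~((r | p) | (<>q -> <><>q)):
1. ~((r | p) | (<>q -> <><>q)), w0
2. ~(r | p), w0
3. ~(<>q -> <><>q), w0
4. ~r, w0
5. ~p, w0
6. <>q, w0
7. ~<><>q, w0
8. ~<>q, w0
9. ~q, w0
10. q, w1
11. ~<>q, w1
12. ~q, w1
Accessibility: w0Rw0, w0Rw1, w1Rw1
Branch closes: q and ~q both at w1.
All branches of the negation close; one closing branch shown above.

Yes, valid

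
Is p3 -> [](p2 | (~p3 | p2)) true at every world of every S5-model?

No, not valid

Tableau for the negation ~(p3 -> [](p2 | (~p3 | p2))):
1. ~(p3 -> [](p2 | (~p3 | p2))), 0
2. p3, 0   [~->-rule on 1]
3. ~[](p2 | (~p3 | p2)), 0   [~->-rule on 1]
4. ~(p2 | (~p3 | p2)), 1   [~[]-rule on 3: fresh world 1, 0R1]
5. ~p2, 1   [~|-rule on 4]
6. ~(~p3 | p2), 1   [~|-rule on 4]
7. p3, 1   [~|-rule on 6]
Accessibility: 0R0, 0R1, 1R0, 1R1
The negation has an open branch (countermodel exists).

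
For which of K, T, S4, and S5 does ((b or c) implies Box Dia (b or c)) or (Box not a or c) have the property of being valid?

S4-tableau for the negation not (((b or c) implies Box Dia (b or c)) or (Box not a or c)):
1. not (((b or c) implies Box Dia (b or c)) or (Box not a or c)), u
2. not ((b or c) implies Box Dia (b or c)), u   [neg-or-rule on 1]
3. not (Box not a or c), u   [neg-or-rule on 1]
4. b or c, u   [neg-implies-rule on 2]
5. not Box Dia (b or c), u   [neg-implies-rule on 2]
6. not Box not a, u   [neg-or-rule on 3]
7. not c, u   [neg-or-rule on 3]
8. b, u   [or-rule on 4 (branches; this branch)]
9. not Dia (b or c), v   [neg-Box-rule on 5: fresh world v, uRv]
10. not (b or c), v   [neg-Dia-rule on 9 via vRv]
11. not b, v   [neg-or-rule on 10]
12. not c, v   [neg-or-rule on 10]
13. a, w   [neg-Box-rule on 6: fresh world w, uRw]
Accessibility: uRu, uRv, uRw, vRv, wRw
Complete open branch: countermodel on an S4-frame, so not valid in S4, nor in K, T (the same frame is also a K-frame and a T-frame).
S5-tableau for the negation not (((b or c) implies Box Dia (b or c)) or (Box not a or c)):
1. not (((b or c) implies Box Dia (b or c)) or (Box not a or c)), u
2. not ((b or c) implies Box Dia (b or c)), u   [neg-or-rule on 1]
3. not (Box not a or c), u   [neg-or-rule on 1]
4. b or c, u   [neg-implies-rule on 2]
5. not Box Dia (b or c), u   [neg-implies-rule on 2]
6. not Box not a, u   [neg-or-rule on 3]
7. not c, u   [neg-or-rule on 3]
8. b, u   [or-rule on 4 (branches; this branch)]
9. not Dia (b or c), v   [neg-Box-rule on 5: fresh world v, uRv]
10. not (b or c), u   [neg-Dia-rule on 9 via vRu]
11. not b, u   [neg-or-rule on 10]
Accessibility: uRu, uRv, vRu, vRv
Branch closes: b and not b both at u.
Every branch closes (one shown): valid in S5.

S5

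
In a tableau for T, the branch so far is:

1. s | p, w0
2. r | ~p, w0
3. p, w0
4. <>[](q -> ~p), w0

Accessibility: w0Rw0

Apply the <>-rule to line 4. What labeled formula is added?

a fresh world w1 with w0Rw1, and [](q -> ~p) at w1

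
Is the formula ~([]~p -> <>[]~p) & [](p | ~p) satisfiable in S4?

No, unsatisfiable

1. ~([]~p -> <>[]~p) & [](p | ~p), w0
2. ~([]~p -> <>[]~p), w0   [&-rule on 1]
3. [](p | ~p), w0   [&-rule on 1]
4. []~p, w0   [~->-rule on 2]
5. ~<>[]~p, w0   [~->-rule on 2]
6. p | ~p, w0   [[]-rule on 3 via w0Rw0]
7. ~p, w0   [[]-rule on 4 via w0Rw0]
8. ~[]~p, w0   [~<>-rule on 5 via w0Rw0]
9. p, w1   [~[]-rule on 8: fresh world w1, w0Rw1]
10. p | ~p, w1   [[]-rule on 3 via w0Rw1]
11. ~p, w1   [[]-rule on 4 via w0Rw1]
Accessibility: w0Rw0, w0Rw1, w1Rw1
Branch closes: p and ~p both at w1.
Every branch closes; the branch above is one of them.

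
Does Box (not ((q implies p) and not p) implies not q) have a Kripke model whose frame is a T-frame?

1. Box (not ((q implies p) and not p) implies not q), 0
2. not ((q implies p) and not p) implies not q, 0
3. not q, 0
Accessibility: 0R0

Satisfiable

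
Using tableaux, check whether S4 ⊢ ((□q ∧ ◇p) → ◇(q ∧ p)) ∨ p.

Tableau for the negation ¬(((□q ∧ ◇p) → ◇(q ∧ p)) ∨ p):
1. ¬(((□q ∧ ◇p) → ◇(q ∧ p)) ∨ p), 0
2. ¬((□q ∧ ◇p) → ◇(q ∧ p)), 0   [¬∨-rule on 1]
3. ¬p, 0   [¬∨-rule on 1]
4. □q ∧ ◇p, 0   [¬→-rule on 2]
5. ¬◇(q ∧ p), 0   [¬→-rule on 2]
6. □q, 0   [∧-rule on 4]
7. ◇p, 0   [∧-rule on 4]
8. ¬(q ∧ p), 0   [¬◇-rule on 5 via 0R0]
9. q, 0   [□-rule on 6 via 0R0]
10. p, 1   [◇-rule on 7: fresh world 1, 0R1]
11. ¬(q ∧ p), 1   [¬◇-rule on 5 via 0R1]
12. q, 1   [□-rule on 6 via 0R1]
13. ¬p, 1   [¬∧-rule on 11 (branches; this branch)]
Accessibility: 0R0, 0R1, 1R1
Branch closes: p and ¬p both at 1.
All branches of the negation close; one closing branch shown above.

Valid in S4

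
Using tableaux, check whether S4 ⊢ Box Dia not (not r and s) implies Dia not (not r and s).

Tableau for the negation not (Box Dia not (not r and s) implies Dia not (not r and s)):
1. not (Box Dia not (not r and s) implies Dia not (not r and s)), u
2. Box Dia not (not r and s), u
3. not Dia not (not r and s), u
4. Dia not (not r and s), u
5. not r and s, u
6. not r, u
7. s, u
8. not (not r and s), v
9. Dia not (not r and s), v
10. not r and s, v
11. not r, v
12. s, v
13. not s, v
Accessibility: uRu, uRv, vRv
Branch closes: s and not s both at v.
Every branch of the negation's tableau closes; the branch above is one of them.

Valid in S4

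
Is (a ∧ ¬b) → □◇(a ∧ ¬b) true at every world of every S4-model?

No, not valid

Tableau for the negation ¬((a ∧ ¬b) → □◇(a ∧ ¬b)):
1. ¬((a ∧ ¬b) → □◇(a ∧ ¬b)), 0
2. a ∧ ¬b, 0
3. ¬□◇(a ∧ ¬b), 0
4. a, 0
5. ¬b, 0
6. ¬◇(a ∧ ¬b), 1
7. ¬(a ∧ ¬b), 1
8. b, 1
Accessibility: 0R0, 0R1, 1R1
The negation has an open branch (countermodel exists).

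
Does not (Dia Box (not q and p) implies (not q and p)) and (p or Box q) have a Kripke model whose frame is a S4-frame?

Yes, satisfiable

1. not (Dia Box (not q and p) implies (not q and p)) and (p or Box q), w0
2. not (Dia Box (not q and p) implies (not q and p)), w0
3. p or Box q, w0
4. Dia Box (not q and p), w0
5. not (not q and p), w0
6. p, w0
7. q, w0
8. Box (not q and p), w1
9. not q and p, w1
10. not q, w1
11. p, w1
Accessibility: w0Rw0, w0Rw1, w1Rw1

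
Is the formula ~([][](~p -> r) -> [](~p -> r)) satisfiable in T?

Unsatisfiable (every branch closes)

1. ~([][](~p -> r) -> [](~p -> r)), w0
2. [][](~p -> r), w0
3. ~[](~p -> r), w0
4. [](~p -> r), w0
5. ~p -> r, w0
6. r, w0
7. ~(~p -> r), w1
8. ~p, w1
9. ~r, w1
10. [](~p -> r), w1
11. ~p -> r, w1
12. r, w1
Accessibility: w0Rw0, w0Rw1, w1Rw1
Branch closes: r and ~r both at w1.
(One branch shown.) All branches close.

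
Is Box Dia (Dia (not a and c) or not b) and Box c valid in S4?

Tableau for the negation not (Box Dia (Dia (not a and c) or not b) and Box c):
1. not (Box Dia (Dia (not a and c) or not b) and Box c), w0
2. not Box c, w0
3. not c, w1
Accessibility: w0Rw0, w0Rw1, w1Rw1
The negation has an open branch (countermodel exists).

No, not valid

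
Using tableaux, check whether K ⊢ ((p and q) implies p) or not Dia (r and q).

Tableau for the negation not (((p and q) implies p) or not Dia (r and q)):
1. not (((p and q) implies p) or not Dia (r and q)), 0
2. not ((p and q) implies p), 0
3. Dia (r and q), 0
4. p and q, 0
5. not p, 0
6. p, 0
7. q, 0
Branch closes: p and not p both at 0.
Every branch of the negation's tableau closes; the branch above is one of them.

Valid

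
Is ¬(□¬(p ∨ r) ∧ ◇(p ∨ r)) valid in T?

Tableau for the negation □¬(p ∨ r) ∧ ◇(p ∨ r):
1. □¬(p ∨ r) ∧ ◇(p ∨ r), w0
2. □¬(p ∨ r), w0
3. ◇(p ∨ r), w0
4. ¬(p ∨ r), w0
5. ¬p, w0
6. ¬r, w0
7. p ∨ r, w1
8. ¬(p ∨ r), w1
9. ¬p, w1
10. ¬r, w1
11. r, w1
Accessibility: w0Rw0, w0Rw1, w1Rw1
Branch closes: r and ¬r both at w1.
Every branch of the negation's tableau closes; the branch above is one of them.

Yes, valid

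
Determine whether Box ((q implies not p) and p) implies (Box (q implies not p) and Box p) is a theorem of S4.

Tableau for the negation not (Box ((q implies not p) and p) implies (Box (q implies not p) and Box p)):
1. not (Box ((q implies not p) and p) implies (Box (q implies not p) and Box p)), w0
2. Box ((q implies not p) and p), w0
3. not (Box (q implies not p) and Box p), w0
4. (q implies not p) and p, w0
5. q implies not p, w0
6. p, w0
7. not Box (q implies not p), w0
8. not q, w0
9. not (q implies not p), w1
10. q, w1
11. p, w1
12. (q implies not p) and p, w1
13. q implies not p, w1
14. not p, w1
Accessibility: w0Rw0, w0Rw1, w1Rw1
Branch closes: p and not p both at w1.
Every branch of the negation's tableau closes; the branch above is one of them.

Yes, valid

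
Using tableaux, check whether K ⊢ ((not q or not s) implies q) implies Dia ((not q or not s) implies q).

Invalid (countermodel exists)

Tableau for the negation not (((not q or not s) implies q) implies Dia ((not q or not s) implies q)):
1. not (((not q or not s) implies q) implies Dia ((not q or not s) implies q)), u
2. (not q or not s) implies q, u   [neg-implies-rule on 1]
3. not Dia ((not q or not s) implies q), u   [neg-implies-rule on 1]
4. q, u   [implies-rule on 2 (branches; this branch)]
The negation has an open branch (countermodel exists).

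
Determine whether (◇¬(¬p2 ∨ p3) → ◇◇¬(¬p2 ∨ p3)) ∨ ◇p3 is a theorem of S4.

Valid

Tableau for the negation ¬((◇¬(¬p2 ∨ p3) → ◇◇¬(¬p2 ∨ p3)) ∨ ◇p3):
1. ¬((◇¬(¬p2 ∨ p3) → ◇◇¬(¬p2 ∨ p3)) ∨ ◇p3), w0
2. ¬(◇¬(¬p2 ∨ p3) → ◇◇¬(¬p2 ∨ p3)), w0
3. ¬◇p3, w0
4. ◇¬(¬p2 ∨ p3), w0
5. ¬◇◇¬(¬p2 ∨ p3), w0
6. ¬p3, w0
7. ¬◇¬(¬p2 ∨ p3), w0
8. ¬p2 ∨ p3, w0
9. ¬p2, w0
10. ¬(¬p2 ∨ p3), w1
11. p2, w1
12. ¬p3, w1
13. ¬◇¬(¬p2 ∨ p3), w1
14. ¬p2 ∨ p3, w1
15. p3, w1
Accessibility: w0Rw0, w0Rw1, w1Rw1
Branch closes: p3 and ¬p3 both at w1.
Every branch of the negation's tableau closes; the branch above is one of them.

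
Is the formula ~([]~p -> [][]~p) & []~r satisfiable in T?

Satisfiable

1. ~([]~p -> [][]~p) & []~r, w0
2. ~([]~p -> [][]~p), w0   [&-rule on 1]
3. []~r, w0   [&-rule on 1]
4. []~p, w0   [~->-rule on 2]
5. ~[][]~p, w0   [~->-rule on 2]
6. ~r, w0   [[]-rule on 3 via w0Rw0]
7. ~p, w0   [[]-rule on 4 via w0Rw0]
8. ~[]~p, w1   [~[]-rule on 5: fresh world w1, w0Rw1]
9. ~r, w1   [[]-rule on 3 via w0Rw1]
10. ~p, w1   [[]-rule on 4 via w0Rw1]
11. p, w2   [~[]-rule on 8: fresh world w2, w1Rw2]
Accessibility: w0Rw0, w0Rw1, w1Rw1, w1Rw2, w2Rw2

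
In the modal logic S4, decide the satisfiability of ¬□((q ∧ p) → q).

No, unsatisfiable

1. ¬□((q ∧ p) → q), w0
2. ¬((q ∧ p) → q), w1
3. q ∧ p, w1
4. ¬q, w1
5. q, w1
6. p, w1
Accessibility: w0Rw0, w0Rw1, w1Rw1
Branch closes: q and ¬q both at w1.
Every branch closes; the branch above is one of them.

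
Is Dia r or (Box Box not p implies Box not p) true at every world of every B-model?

Tableau for the negation not (Dia r or (Box Box not p implies Box not p)):
1. not (Dia r or (Box Box not p implies Box not p)), 0
2. not Dia r, 0
3. not (Box Box not p implies Box not p), 0
4. Box Box not p, 0
5. not Box not p, 0
6. not r, 0
7. Box not p, 0
8. not p, 0
9. p, 1
10. not r, 1
11. Box not p, 1
12. not p, 1
Accessibility: 0R0, 0R1, 1R0, 1R1
Branch closes: p and not p both at 1.
All branches of the negation close; one closing branch shown above.

Valid in B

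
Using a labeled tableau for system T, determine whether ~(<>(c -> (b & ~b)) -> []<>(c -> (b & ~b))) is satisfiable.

1. ~(<>(c -> (b & ~b)) -> []<>(c -> (b & ~b))), w0
2. <>(c -> (b & ~b)), w0
3. ~[]<>(c -> (b & ~b)), w0
4. c -> (b & ~b), w1
5. ~c, w1
6. ~<>(c -> (b & ~b)), w2
7. ~(c -> (b & ~b)), w2
8. c, w2
9. ~(b & ~b), w2
10. b, w2
Accessibility: w0Rw0, w0Rw1, w0Rw2, w1Rw1, w2Rw2

Satisfiable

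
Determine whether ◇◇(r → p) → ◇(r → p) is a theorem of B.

Tableau for the negation ¬(◇◇(r → p) → ◇(r → p)):
1. ¬(◇◇(r → p) → ◇(r → p)), u
2. ◇◇(r → p), u   [¬→-rule on 1]
3. ¬◇(r → p), u   [¬→-rule on 1]
4. ¬(r → p), u   [¬◇-rule on 3 via uRu]
5. r, u   [¬→-rule on 4]
6. ¬p, u   [¬→-rule on 4]
7. ◇(r → p), v   [◇-rule on 2: fresh world v, uRv]
8. ¬(r → p), v   [¬◇-rule on 3 via uRv]
9. r, v   [¬→-rule on 8]
10. ¬p, v   [¬→-rule on 8]
11. r → p, w   [◇-rule on 7: fresh world w, vRw]
12. p, w   [→-rule on 11 (branches; this branch)]
Accessibility: uRu, uRv, vRu, vRv, vRw, wRv, wRw
The negation has an open branch (countermodel exists).

Not valid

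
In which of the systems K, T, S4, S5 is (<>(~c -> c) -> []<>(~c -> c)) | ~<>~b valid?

S5

S5-tableau for the negation ~((<>(~c -> c) -> []<>(~c -> c)) | ~<>~b):
1. ~((<>(~c -> c) -> []<>(~c -> c)) | ~<>~b), 0
2. ~(<>(~c -> c) -> []<>(~c -> c)), 0
3. <>~b, 0
4. <>(~c -> c), 0
5. ~[]<>(~c -> c), 0
6. ~b, 1
7. ~c -> c, 2
8. c, 2
9. ~<>(~c -> c), 3
10. ~(~c -> c), 0
11. ~c, 0
12. ~(~c -> c), 1
13. ~c, 1
14. ~(~c -> c), 2
15. ~c, 2
Accessibility: 0R0, 0R1, 0R2, 0R3, 1R0, 1R1, 1R2, 1R3, 2R0, 2R1, 2R2, 2R3, 3R0, 3R1, 3R2, 3R3
Branch closes: c and ~c both at 2.
Every branch closes (one shown): valid in S5.
S4-tableau for the negation ~((<>(~c -> c) -> []<>(~c -> c)) | ~<>~b):
1. ~((<>(~c -> c) -> []<>(~c -> c)) | ~<>~b), 0
2. ~(<>(~c -> c) -> []<>(~c -> c)), 0
3. <>~b, 0
4. <>(~c -> c), 0
5. ~[]<>(~c -> c), 0
6. ~b, 1
7. ~c -> c, 2
8. c, 2
9. ~<>(~c -> c), 3
10. ~(~c -> c), 3
11. ~c, 3
Accessibility: 0R0, 0R1, 0R2, 0R3, 1R1, 2R2, 3R3
Complete open branch: countermodel on an S4-frame, so not valid in S4, nor in K, T (the same frame is also a K-frame and a T-frame).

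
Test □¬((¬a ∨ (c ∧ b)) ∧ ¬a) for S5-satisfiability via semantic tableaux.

Satisfiable (open branch found)

1. □¬((¬a ∨ (c ∧ b)) ∧ ¬a), u
2. ¬((¬a ∨ (c ∧ b)) ∧ ¬a), u   [□-rule on 1 via uRu]
3. a, u   [¬∧-rule on 2 (branches; this branch)]
Accessibility: uRu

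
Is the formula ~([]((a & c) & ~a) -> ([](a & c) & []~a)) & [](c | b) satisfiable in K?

Unsatisfiable

1. ~([]((a & c) & ~a) -> ([](a & c) & []~a)) & [](c | b), u
2. ~([]((a & c) & ~a) -> ([](a & c) & []~a)), u
3. [](c | b), u
4. []((a & c) & ~a), u
5. ~([](a & c) & []~a), u
6. ~[](a & c), u
7. ~(a & c), v
8. c | b, v
9. (a & c) & ~a, v
10. a & c, v
11. ~a, v
12. a, v
13. c, v
Accessibility: uRv
Branch closes: a and ~a both at v.
All branches of the tableau close; one closing branch shown above.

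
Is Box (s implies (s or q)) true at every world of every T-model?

Valid

Tableau for the negation not Box (s implies (s or q)):
1. not Box (s implies (s or q)), w0
2. not (s implies (s or q)), w1   [neg-Box-rule on 1: fresh world w1, w0Rw1]
3. s, w1   [neg-implies-rule on 2]
4. not (s or q), w1   [neg-implies-rule on 2]
5. not s, w1   [neg-or-rule on 4]
6. not q, w1   [neg-or-rule on 4]
Accessibility: w0Rw0, w0Rw1, w1Rw1
Branch closes: s and not s both at w1.
All branches of the negation close; one closing branch shown above.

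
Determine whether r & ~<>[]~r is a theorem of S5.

Invalid (countermodel exists)

Tableau for the negation ~(r & ~<>[]~r):
1. ~(r & ~<>[]~r), w0
2. <>[]~r, w0
3. []~r, w1
4. ~r, w0
5. ~r, w1
Accessibility: w0Rw0, w0Rw1, w1Rw0, w1Rw1
The negation has an open branch (countermodel exists).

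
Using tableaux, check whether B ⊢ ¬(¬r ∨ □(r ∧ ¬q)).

Not valid

Tableau for the negation ¬r ∨ □(r ∧ ¬q):
1. ¬r ∨ □(r ∧ ¬q), 0
2. □(r ∧ ¬q), 0   [∨-rule on 1 (branches; this branch)]
3. r ∧ ¬q, 0   [□-rule on 2 via 0R0]
4. r, 0   [∧-rule on 3]
5. ¬q, 0   [∧-rule on 3]
Accessibility: 0R0
The negation has an open branch (countermodel exists).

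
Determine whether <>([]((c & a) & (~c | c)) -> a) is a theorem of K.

No, not valid

Tableau for the negation ~<>([]((c & a) & (~c | c)) -> a):
1. ~<>([]((c & a) & (~c | c)) -> a), w0
The negation has an open branch (countermodel exists).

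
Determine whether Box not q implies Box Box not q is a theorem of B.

Tableau for the negation not (Box not q implies Box Box not q):
1. not (Box not q implies Box Box not q), u
2. Box not q, u
3. not Box Box not q, u
4. not q, u
5. not Box not q, v
6. not q, v
7. q, w
Accessibility: uRu, uRv, vRu, vRv, vRw, wRv, wRw
The negation has an open branch (countermodel exists).

Invalid (countermodel exists)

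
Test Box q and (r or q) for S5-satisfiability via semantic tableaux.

Satisfiable (open branch found)

1. Box q and (r or q), 0
2. Box q, 0
3. r or q, 0
4. q, 0
Accessibility: 0R0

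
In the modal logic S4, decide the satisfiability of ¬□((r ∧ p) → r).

1. ¬□((r ∧ p) → r), u
2. ¬((r ∧ p) → r), v   [¬□-rule on 1: fresh world v, uRv]
3. r ∧ p, v   [¬→-rule on 2]
4. ¬r, v   [¬→-rule on 2]
5. r, v   [∧-rule on 3]
6. p, v   [∧-rule on 3]
Accessibility: uRu, uRv, vRv
Branch closes: r and ¬r both at v.
All branches of the tableau close; one closing branch shown above.

Unsatisfiable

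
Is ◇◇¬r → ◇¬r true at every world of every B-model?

Tableau for the negation ¬(◇◇¬r → ◇¬r):
1. ¬(◇◇¬r → ◇¬r), w0
2. ◇◇¬r, w0
3. ¬◇¬r, w0
4. r, w0
5. ◇¬r, w1
6. r, w1
7. ¬r, w2
Accessibility: w0Rw0, w0Rw1, w1Rw0, w1Rw1, w1Rw2, w2Rw1, w2Rw2
The negation has an open branch (countermodel exists).

No, not valid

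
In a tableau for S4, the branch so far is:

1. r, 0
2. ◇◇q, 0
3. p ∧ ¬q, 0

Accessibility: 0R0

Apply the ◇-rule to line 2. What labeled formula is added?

a fresh world 1 with 0R1, and ◇q at 1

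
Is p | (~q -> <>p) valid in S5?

Tableau for the negation ~(p | (~q -> <>p)):
1. ~(p | (~q -> <>p)), u
2. ~p, u
3. ~(~q -> <>p), u
4. ~q, u
5. ~<>p, u
Accessibility: uRu
The negation has an open branch (countermodel exists).

No, not valid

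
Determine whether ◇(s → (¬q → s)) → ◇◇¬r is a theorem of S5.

Invalid (countermodel exists)

Tableau for the negation ¬(◇(s → (¬q → s)) → ◇◇¬r):
1. ¬(◇(s → (¬q → s)) → ◇◇¬r), w0
2. ◇(s → (¬q → s)), w0   [¬→-rule on 1]
3. ¬◇◇¬r, w0   [¬→-rule on 1]
4. ¬◇¬r, w0   [¬◇-rule on 3 via w0Rw0]
5. r, w0   [¬◇-rule on 4 via w0Rw0]
6. s → (¬q → s), w1   [◇-rule on 2: fresh world w1, w0Rw1]
7. ¬◇¬r, w1   [¬◇-rule on 3 via w0Rw1]
8. r, w1   [¬◇-rule on 4 via w0Rw1]
9. ¬q → s, w1   [→-rule on 6 (branches; this branch)]
10. s, w1   [→-rule on 9 (branches; this branch)]
Accessibility: w0Rw0, w0Rw1, w1Rw0, w1Rw1
The negation has an open branch (countermodel exists).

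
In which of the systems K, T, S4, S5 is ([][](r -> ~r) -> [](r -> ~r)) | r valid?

K-tableau for the negation ~(([][](r -> ~r) -> [](r -> ~r)) | r):
1. ~(([][](r -> ~r) -> [](r -> ~r)) | r), u
2. ~([][](r -> ~r) -> [](r -> ~r)), u
3. ~r, u
4. [][](r -> ~r), u
5. ~[](r -> ~r), u
6. ~(r -> ~r), v
7. r, v
8. [](r -> ~r), v
Accessibility: uRv
Complete open branch: countermodel on a K-frame, so not valid in K.
T-tableau for the negation ~(([][](r -> ~r) -> [](r -> ~r)) | r):
1. ~(([][](r -> ~r) -> [](r -> ~r)) | r), u
2. ~([][](r -> ~r) -> [](r -> ~r)), u
3. ~r, u
4. [][](r -> ~r), u
5. ~[](r -> ~r), u
6. [](r -> ~r), u
7. r -> ~r, u
8. ~(r -> ~r), v
9. r, v
10. [](r -> ~r), v
11. r -> ~r, v
12. ~r, v
Accessibility: uRu, uRv, vRv
Branch closes: r and ~r both at v.
Every branch closes (one shown): valid in T, hence also in S4, S5 (every theorem of T is a theorem of S4 and S5).

T, S4, S5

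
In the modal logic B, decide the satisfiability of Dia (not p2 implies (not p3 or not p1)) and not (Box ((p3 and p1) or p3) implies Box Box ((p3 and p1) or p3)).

Satisfiable (open branch found)

1. Dia (not p2 implies (not p3 or not p1)) and not (Box ((p3 and p1) or p3) implies Box Box ((p3 and p1) or p3)), 0
2. Dia (not p2 implies (not p3 or not p1)), 0   [and-rule on 1]
3. not (Box ((p3 and p1) or p3) implies Box Box ((p3 and p1) or p3)), 0   [and-rule on 1]
4. Box ((p3 and p1) or p3), 0   [neg-implies-rule on 3]
5. not Box Box ((p3 and p1) or p3), 0   [neg-implies-rule on 3]
6. (p3 and p1) or p3, 0   [Box-rule on 4 via 0R0]
7. p3, 0   [or-rule on 6 (branches; this branch)]
8. not p2 implies (not p3 or not p1), 1   [Dia-rule on 2: fresh world 1, 0R1]
9. (p3 and p1) or p3, 1   [Box-rule on 4 via 0R1]
10. not p3 or not p1, 1   [implies-rule on 8 (branches; this branch)]
11. p3, 1   [or-rule on 9 (branches; this branch)]
12. not p1, 1   [or-rule on 10 (branches; this branch)]
13. not Box ((p3 and p1) or p3), 2   [neg-Box-rule on 5: fresh world 2, 0R2]
14. (p3 and p1) or p3, 2   [Box-rule on 4 via 0R2]
15. p3, 2   [or-rule on 14 (branches; this branch)]
16. not ((p3 and p1) or p3), 3   [neg-Box-rule on 13: fresh world 3, 2R3]
17. not (p3 and p1), 3   [neg-or-rule on 16]
18. not p3, 3   [neg-or-rule on 16]
19. not p1, 3   [neg-and-rule on 17 (branches; this branch)]
Accessibility: 0R0, 0R1, 0R2, 1R0, 1R1, 2R0, 2R2, 2R3, 3R2, 3R3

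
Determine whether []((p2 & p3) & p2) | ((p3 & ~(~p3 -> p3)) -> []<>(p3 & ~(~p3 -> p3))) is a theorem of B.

Valid in B

Tableau for the negation ~([]((p2 & p3) & p2) | ((p3 & ~(~p3 -> p3)) -> []<>(p3 & ~(~p3 -> p3)))):
1. ~([]((p2 & p3) & p2) | ((p3 & ~(~p3 -> p3)) -> []<>(p3 & ~(~p3 -> p3)))), 0
2. ~[]((p2 & p3) & p2), 0
3. ~((p3 & ~(~p3 -> p3)) -> []<>(p3 & ~(~p3 -> p3))), 0
4. p3 & ~(~p3 -> p3), 0
5. ~[]<>(p3 & ~(~p3 -> p3)), 0
6. p3, 0
7. ~(~p3 -> p3), 0
8. ~p3, 0
Accessibility: 0R0
Branch closes: p3 and ~p3 both at 0.
All branches of the negation close; one closing branch shown above.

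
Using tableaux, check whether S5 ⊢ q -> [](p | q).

Not valid

Tableau for the negation ~(q -> [](p | q)):
1. ~(q -> [](p | q)), 0
2. q, 0
3. ~[](p | q), 0
4. ~(p | q), 1
5. ~p, 1
6. ~q, 1
Accessibility: 0R0, 0R1, 1R0, 1R1
The negation has an open branch (countermodel exists).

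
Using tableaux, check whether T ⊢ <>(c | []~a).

Tableau for the negation ~<>(c | []~a):
1. ~<>(c | []~a), 0
2. ~(c | []~a), 0
3. ~c, 0
4. ~[]~a, 0
5. a, 1
6. ~(c | []~a), 1
7. ~c, 1
8. ~[]~a, 1
9. a, 2
Accessibility: 0R0, 0R1, 1R1, 1R2, 2R2
The negation has an open branch (countermodel exists).

No, not valid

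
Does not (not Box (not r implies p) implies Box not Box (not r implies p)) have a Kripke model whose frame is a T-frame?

Satisfiable

1. not (not Box (not r implies p) implies Box not Box (not r implies p)), w0
2. not Box (not r implies p), w0   [neg-implies-rule on 1]
3. not Box not Box (not r implies p), w0   [neg-implies-rule on 1]
4. not (not r implies p), w1   [neg-Box-rule on 2: fresh world w1, w0Rw1]
5. not r, w1   [neg-implies-rule on 4]
6. not p, w1   [neg-implies-rule on 4]
7. Box (not r implies p), w2   [neg-Box-rule on 3: fresh world w2, w0Rw2]
8. not r implies p, w2   [Box-rule on 7 via w2Rw2]
9. p, w2   [implies-rule on 8 (branches; this branch)]
Accessibility: w0Rw0, w0Rw1, w0Rw2, w1Rw1, w2Rw2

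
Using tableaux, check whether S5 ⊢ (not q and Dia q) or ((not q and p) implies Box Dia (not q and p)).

Valid in S5

Tableau for the negation not ((not q and Dia q) or ((not q and p) implies Box Dia (not q and p))):
1. not ((not q and Dia q) or ((not q and p) implies Box Dia (not q and p))), u
2. not (not q and Dia q), u
3. not ((not q and p) implies Box Dia (not q and p)), u
4. not q and p, u
5. not Box Dia (not q and p), u
6. not q, u
7. p, u
8. not Dia q, u
9. not Dia (not q and p), v
10. not q, v
11. not (not q and p), u
12. not (not q and p), v
13. not p, u
Accessibility: uRu, uRv, vRu, vRv
Branch closes: p and not p both at u.
Every branch of the negation's tableau closes; the branch above is one of them.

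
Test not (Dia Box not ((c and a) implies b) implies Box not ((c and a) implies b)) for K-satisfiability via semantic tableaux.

1. not (Dia Box not ((c and a) implies b) implies Box not ((c and a) implies b)), u
2. Dia Box not ((c and a) implies b), u
3. not Box not ((c and a) implies b), u
4. Box not ((c and a) implies b), v
5. (c and a) implies b, w
6. b, w
Accessibility: uRv, uRw

Satisfiable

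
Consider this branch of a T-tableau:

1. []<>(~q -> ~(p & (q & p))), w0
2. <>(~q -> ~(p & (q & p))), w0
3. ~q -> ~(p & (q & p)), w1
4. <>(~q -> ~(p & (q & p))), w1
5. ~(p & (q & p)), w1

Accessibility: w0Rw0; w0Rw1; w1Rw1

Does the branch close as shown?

There is no literal clash: for every atom and world, at most one sign appears.

No, open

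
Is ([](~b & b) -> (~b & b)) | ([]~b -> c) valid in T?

Yes, valid

Tableau for the negation ~(([](~b & b) -> (~b & b)) | ([]~b -> c)):
1. ~(([](~b & b) -> (~b & b)) | ([]~b -> c)), 0
2. ~([](~b & b) -> (~b & b)), 0
3. ~([]~b -> c), 0
4. [](~b & b), 0
5. ~(~b & b), 0
6. []~b, 0
7. ~c, 0
8. ~b & b, 0
9. ~b, 0
10. b, 0
Accessibility: 0R0
Branch closes: b and ~b both at 0.
Every branch of the negation's tableau closes; the branch above is one of them.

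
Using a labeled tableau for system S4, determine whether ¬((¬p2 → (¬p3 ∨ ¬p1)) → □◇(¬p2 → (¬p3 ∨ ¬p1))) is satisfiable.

Satisfiable (open branch found)

1. ¬((¬p2 → (¬p3 ∨ ¬p1)) → □◇(¬p2 → (¬p3 ∨ ¬p1))), 0
2. ¬p2 → (¬p3 ∨ ¬p1), 0
3. ¬□◇(¬p2 → (¬p3 ∨ ¬p1)), 0
4. ¬p3 ∨ ¬p1, 0
5. ¬p1, 0
6. ¬◇(¬p2 → (¬p3 ∨ ¬p1)), 1
7. ¬(¬p2 → (¬p3 ∨ ¬p1)), 1
8. ¬p2, 1
9. ¬(¬p3 ∨ ¬p1), 1
10. p3, 1
11. p1, 1
Accessibility: 0R0, 0R1, 1R1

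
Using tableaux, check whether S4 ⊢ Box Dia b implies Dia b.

Valid in S4

Tableau for the negation not (Box Dia b implies Dia b):
1. not (Box Dia b implies Dia b), u
2. Box Dia b, u
3. not Dia b, u
4. Dia b, u
5. not b, u
6. b, v
7. Dia b, v
8. not b, v
Accessibility: uRu, uRv, vRv
Branch closes: b and not b both at v.
All branches of the negation close; one closing branch shown above.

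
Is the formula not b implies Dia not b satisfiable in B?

1. not b implies Dia not b, u
2. Dia not b, u   [implies-rule on 1 (branches; this branch)]
3. not b, v   [Dia-rule on 2: fresh world v, uRv]
Accessibility: uRu, uRv, vRu, vRv

Satisfiable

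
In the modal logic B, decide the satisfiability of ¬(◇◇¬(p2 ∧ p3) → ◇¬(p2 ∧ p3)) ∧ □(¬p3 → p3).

Satisfiable (open branch found)

1. ¬(◇◇¬(p2 ∧ p3) → ◇¬(p2 ∧ p3)) ∧ □(¬p3 → p3), w0
2. ¬(◇◇¬(p2 ∧ p3) → ◇¬(p2 ∧ p3)), w0   [∧-rule on 1]
3. □(¬p3 → p3), w0   [∧-rule on 1]
4. ◇◇¬(p2 ∧ p3), w0   [¬→-rule on 2]
5. ¬◇¬(p2 ∧ p3), w0   [¬→-rule on 2]
6. ¬p3 → p3, w0   [□-rule on 3 via w0Rw0]
7. p2 ∧ p3, w0   [¬◇-rule on 5 via w0Rw0]
8. p2, w0   [∧-rule on 7]
9. p3, w0   [∧-rule on 7]
10. ◇¬(p2 ∧ p3), w1   [◇-rule on 4: fresh world w1, w0Rw1]
11. ¬p3 → p3, w1   [□-rule on 3 via w0Rw1]
12. p2 ∧ p3, w1   [¬◇-rule on 5 via w0Rw1]
13. p2, w1   [∧-rule on 12]
14. p3, w1   [∧-rule on 12]
15. ¬(p2 ∧ p3), w2   [◇-rule on 10: fresh world w2, w1Rw2]
16. ¬p3, w2   [¬∧-rule on 15 (branches; this branch)]
Accessibility: w0Rw0, w0Rw1, w1Rw0, w1Rw1, w1Rw2, w2Rw1, w2Rw2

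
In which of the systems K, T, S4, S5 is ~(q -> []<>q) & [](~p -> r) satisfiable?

S4-tableau for the formula:
1. ~(q -> []<>q) & [](~p -> r), u
2. ~(q -> []<>q), u
3. [](~p -> r), u
4. q, u
5. ~[]<>q, u
6. ~p -> r, u
7. r, u
8. ~<>q, v
9. ~p -> r, v
10. ~q, v
11. r, v
Accessibility: uRu, uRv, vRv
Complete open branch: satisfiable in S4, hence also in K, T (this S4-model is also a K-model and a T-model).
S5-tableau for the formula:
1. ~(q -> []<>q) & [](~p -> r), u
2. ~(q -> []<>q), u
3. [](~p -> r), u
4. q, u
5. ~[]<>q, u
6. ~p -> r, u
7. r, u
8. ~<>q, v
9. ~p -> r, v
10. ~q, u
Accessibility: uRu, uRv, vRu, vRv
Branch closes: q and ~q both at u.
Every branch closes (one shown): unsatisfiable in S5.

K, T, S4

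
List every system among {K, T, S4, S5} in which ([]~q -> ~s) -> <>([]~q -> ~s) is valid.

T, S4, S5

K-tableau for the negation ~(([]~q -> ~s) -> <>([]~q -> ~s)):
1. ~(([]~q -> ~s) -> <>([]~q -> ~s)), u
2. []~q -> ~s, u
3. ~<>([]~q -> ~s), u
4. ~s, u
Complete open branch: countermodel on a K-frame, so not valid in K.
T-tableau for the negation ~(([]~q -> ~s) -> <>([]~q -> ~s)):
1. ~(([]~q -> ~s) -> <>([]~q -> ~s)), u
2. []~q -> ~s, u
3. ~<>([]~q -> ~s), u
4. ~([]~q -> ~s), u
5. []~q, u
6. s, u
7. ~q, u
8. ~[]~q, u
9. q, v
10. ~([]~q -> ~s), v
11. []~q, v
12. s, v
13. ~q, v
Accessibility: uRu, uRv, vRv
Branch closes: q and ~q both at v.
Every branch closes (one shown): valid in T, hence also in S4, S5 (every theorem of T is a theorem of S4 and S5).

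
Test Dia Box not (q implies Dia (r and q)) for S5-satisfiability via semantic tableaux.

1. Dia Box not (q implies Dia (r and q)), u
2. Box not (q implies Dia (r and q)), v
3. not (q implies Dia (r and q)), u
4. q, u
5. not Dia (r and q), u
6. not (q implies Dia (r and q)), v
7. q, v
8. not Dia (r and q), v
9. not (r and q), u
10. not (r and q), v
11. not r, u
12. not r, v
Accessibility: uRu, uRv, vRu, vRv

Satisfiable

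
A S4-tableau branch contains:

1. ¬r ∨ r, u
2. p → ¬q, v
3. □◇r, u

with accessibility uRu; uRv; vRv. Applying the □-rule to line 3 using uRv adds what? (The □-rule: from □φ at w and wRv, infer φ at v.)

◇r, v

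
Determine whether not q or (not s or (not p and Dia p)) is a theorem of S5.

Tableau for the negation not (not q or (not s or (not p and Dia p))):
1. not (not q or (not s or (not p and Dia p))), u
2. q, u   [neg-or-rule on 1]
3. not (not s or (not p and Dia p)), u   [neg-or-rule on 1]
4. s, u   [neg-or-rule on 3]
5. not (not p and Dia p), u   [neg-or-rule on 3]
6. not Dia p, u   [neg-and-rule on 5 (branches; this branch)]
7. not p, u   [neg-Dia-rule on 6 via uRu]
Accessibility: uRu
The negation has an open branch (countermodel exists).

Invalid (countermodel exists)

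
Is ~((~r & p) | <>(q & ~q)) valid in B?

Tableau for the negation (~r & p) | <>(q & ~q):
1. (~r & p) | <>(q & ~q), w0
2. ~r & p, w0
3. ~r, w0
4. p, w0
Accessibility: w0Rw0
The negation has an open branch (countermodel exists).

Invalid (countermodel exists)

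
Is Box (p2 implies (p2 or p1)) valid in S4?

Valid in S4

Tableau for the negation not Box (p2 implies (p2 or p1)):
1. not Box (p2 implies (p2 or p1)), 0
2. not (p2 implies (p2 or p1)), 1
3. p2, 1
4. not (p2 or p1), 1
5. not p2, 1
6. not p1, 1
Accessibility: 0R0, 0R1, 1R1
Branch closes: p2 and not p2 both at 1.
All branches of the negation close; one closing branch shown above.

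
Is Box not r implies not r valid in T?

Valid

Tableau for the negation not (Box not r implies not r):
1. not (Box not r implies not r), 0
2. Box not r, 0   [neg-implies-rule on 1]
3. r, 0   [neg-implies-rule on 1]
4. not r, 0   [Box-rule on 2 via 0R0]
Accessibility: 0R0
Branch closes: r and not r both at 0.
All branches of the negation close; one closing branch shown above.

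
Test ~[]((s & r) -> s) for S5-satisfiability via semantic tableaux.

No, unsatisfiable

1. ~[]((s & r) -> s), 0
2. ~((s & r) -> s), 1
3. s & r, 1
4. ~s, 1
5. s, 1
6. r, 1
Accessibility: 0R0, 0R1, 1R0, 1R1
Branch closes: s and ~s both at 1.
(One branch shown.) All branches close.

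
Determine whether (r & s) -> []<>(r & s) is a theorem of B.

Valid in B

Tableau for the negation ~((r & s) -> []<>(r & s)):
1. ~((r & s) -> []<>(r & s)), u
2. r & s, u
3. ~[]<>(r & s), u
4. r, u
5. s, u
6. ~<>(r & s), v
7. ~(r & s), u
8. ~(r & s), v
9. ~s, u
Accessibility: uRu, uRv, vRu, vRv
Branch closes: s and ~s both at u.
All branches of the negation close; one closing branch shown above.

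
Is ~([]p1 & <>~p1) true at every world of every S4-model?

Valid in S4

Tableau for the negation []p1 & <>~p1:
1. []p1 & <>~p1, u
2. []p1, u
3. <>~p1, u
4. p1, u
5. ~p1, v
6. p1, v
Accessibility: uRu, uRv, vRv
Branch closes: p1 and ~p1 both at v.
All branches of the negation close; one closing branch shown above.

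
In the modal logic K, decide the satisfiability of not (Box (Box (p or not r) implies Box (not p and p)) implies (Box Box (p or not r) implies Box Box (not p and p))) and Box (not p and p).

Unsatisfiable (every branch closes)

1. not (Box (Box (p or not r) implies Box (not p and p)) implies (Box Box (p or not r) implies Box Box (not p and p))) and Box (not p and p), 0
2. not (Box (Box (p or not r) implies Box (not p and p)) implies (Box Box (p or not r) implies Box Box (not p and p))), 0
3. Box (not p and p), 0
4. Box (Box (p or not r) implies Box (not p and p)), 0
5. not (Box Box (p or not r) implies Box Box (not p and p)), 0
6. Box Box (p or not r), 0
7. not Box Box (not p and p), 0
8. not Box (not p and p), 1
9. not p and p, 1
10. not p, 1
11. p, 1
Accessibility: 0R1
Branch closes: p and not p both at 1.
Every branch closes; the branch above is one of them.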